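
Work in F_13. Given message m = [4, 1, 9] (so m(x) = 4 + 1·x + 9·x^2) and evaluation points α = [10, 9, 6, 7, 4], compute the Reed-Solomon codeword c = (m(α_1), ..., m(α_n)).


c = [4, 1, 9, 10, 9]

Message polynomial: m(x) = 4 + 1·x + 9·x^2 (mod 13).
For each evaluation point α_i, compute m(α_i) mod 13:
  α_1 = 10: Horner steps 9 → 0 → 4, so m(10) = 4.
  α_2 = 9: Horner steps 9 → 4 → 1, so m(9) = 1.
  α_3 = 6: Horner steps 9 → 3 → 9, so m(6) = 9.
  α_4 = 7: Horner steps 9 → 12 → 10, so m(7) = 10.
  α_5 = 4: Horner steps 9 → 11 → 9, so m(4) = 9.
Codeword c = [4, 1, 9, 10, 9] ∈ F_13^5.


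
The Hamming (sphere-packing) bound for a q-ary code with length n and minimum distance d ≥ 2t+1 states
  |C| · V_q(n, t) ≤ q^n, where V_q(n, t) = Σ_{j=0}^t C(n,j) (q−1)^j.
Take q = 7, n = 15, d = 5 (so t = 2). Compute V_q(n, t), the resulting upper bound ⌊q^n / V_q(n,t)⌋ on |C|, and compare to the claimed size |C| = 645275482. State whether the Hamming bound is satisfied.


V_q(n, t) = 3871, q^n = 4747561509943, Hamming bound = 1226443169, |C| = 645275482 ≤ bound (satisfied).

Step 1: Compute V_q(n, t) = Σ_{j=0}^2 C(n, j) (q−1)^j.
  j = 0: C(15,0)·(6)^0 = 1·1 = 1.
  j = 1: C(15,1)·(6)^1 = 15·6 = 90.
  j = 2: C(15,2)·(6)^2 = 105·36 = 3780.
  V_q(n, t) = 1 + 90 + 3780 = 3871.
Step 2: q^n = 7^15 = 4747561509943.
Step 3: Hamming bound ⌊q^n / V_q(n,t)⌋ = ⌊4747561509943/3871⌋ = 1226443169.
Step 4: Compare |C| = 645275482 to 1226443169: satisfied.
The claimed |C| lies below the Hamming bound.


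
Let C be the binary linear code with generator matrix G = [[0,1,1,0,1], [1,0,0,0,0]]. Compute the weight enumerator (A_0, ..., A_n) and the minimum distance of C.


Weight distribution: A_0 = 1, A_1 = 1, A_3 = 1, A_4 = 1. Minimum distance d = 1.

Enumerate all 2^2 = 4 messages m ∈ F_2^2.
For each, compute codeword c = mG in F_2^5, then tally its weight.
  m = 00 → c = 00000, weight = 0.
  m = 10 → c = 01101, weight = 3.
  m = 01 → c = 10000, weight = 1.
  m = 11 → c = 11101, weight = 4.
Tally weights:
  weight 0: 1 codewords.
  weight 1: 1 codewords.
  weight 3: 1 codewords.
  weight 4: 1 codewords.
Minimum distance d = smallest w > 0 with A_w > 0 = 1.
Sanity: Σ A_w = 4 = 2^2 = 4 ✓.


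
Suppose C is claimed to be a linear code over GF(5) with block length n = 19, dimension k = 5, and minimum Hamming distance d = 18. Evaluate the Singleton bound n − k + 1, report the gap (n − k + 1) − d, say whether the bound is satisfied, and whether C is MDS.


Singleton RHS = n − k + 1 = 15, slack = -3, bound violated (no such code; not MDS).

Singleton bound: d ≤ n − k + 1.
Here n = 19, k = 5, so n − k + 1 = 15.
Given d = 18, check d ≤ 15: NO.
Slack = (n − k + 1) − d = -3.
The slack is negative: d = 18 exceeds n − k + 1 = 15 by 3, so the Singleton bound is violated and no linear [19, 5, 18]_5 code can exist. In particular it is not MDS (MDS requires d = n − k + 1 exactly).
Description: the claimed parameters are [19, 5, 18]_5; such a code would be impossible (violates the Singleton bound).


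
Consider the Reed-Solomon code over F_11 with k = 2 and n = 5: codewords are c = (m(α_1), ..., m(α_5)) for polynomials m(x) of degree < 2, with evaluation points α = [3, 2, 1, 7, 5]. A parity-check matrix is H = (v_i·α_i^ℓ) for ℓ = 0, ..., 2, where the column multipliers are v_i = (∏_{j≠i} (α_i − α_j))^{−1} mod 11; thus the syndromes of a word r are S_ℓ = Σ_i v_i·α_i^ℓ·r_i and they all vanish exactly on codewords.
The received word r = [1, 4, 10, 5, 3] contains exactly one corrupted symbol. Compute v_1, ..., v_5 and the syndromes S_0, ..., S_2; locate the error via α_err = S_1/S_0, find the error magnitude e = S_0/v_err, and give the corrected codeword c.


S = (10, 9, 7), error at position 2, error magnitude e = 4, c = [1, 0, 10, 5, 3].

Step 1: column multipliers v_i = (∏_{j≠i}(α_i − α_j))^{−1} mod 11.
  i = 1 (α = 3): (3−2)(3−1)(3−7)(3−5) = 1·2·(−4)·(−2) = 16 ≡ 5, so v_1 = 5^{−1} = 9 (mod 11).
  i = 2 (α = 2): (2−3)(2−1)(2−7)(2−5) = (−1)·1·(−5)·(−3) = −15 ≡ 7, so v_2 = 7^{−1} = 8 (mod 11).
  i = 3 (α = 1): (1−3)(1−2)(1−7)(1−5) = (−2)·(−1)·(−6)·(−4) = 48 ≡ 4, so v_3 = 4^{−1} = 3 (mod 11).
  i = 4 (α = 7): (7−3)(7−2)(7−1)(7−5) = 4·5·6·2 = 240 ≡ 9, so v_4 = 9^{−1} = 5 (mod 11).
  i = 5 (α = 5): (5−3)(5−2)(5−1)(5−7) = 2·3·4·(−2) = −48 ≡ 7, so v_5 = 7^{−1} = 8 (mod 11).
  v = [9, 8, 3, 5, 8].
Step 2: syndromes of r = [1, 4, 10, 5, 3] (all sums mod 11).
  S_0 = Σ v_i r_i = 9·1 + 8·4 + 3·10 + 5·5 + 8·3 = 120 ≡ 10.
  S_1 = Σ v_i α_i r_i = 9·3·1 + 8·2·4 + 3·1·10 + 5·7·5 + 8·5·3 = 416 ≡ 9.
  α_i^2 mod 11 = [9, 4, 1, 5, 3].
  S_2 = Σ v_i α_i^2 r_i = 9·9·1 + 8·4·4 + 3·1·10 + 5·5·5 + 8·3·3 = 436 ≡ 7.
  S = (10, 9, 7) ≠ 0, so r is not a codeword (an error is present).
Step 3: locate the error. For a single error e at position i, S_ℓ = v_i·e·α_i^ℓ, so α_err = S_1/S_0.
  S_0^{−1} = 10^{−1} = 10 (mod 11), so α_err = 9·10 = 90 ≡ 2 = α_2. Error position i = 2.
  Consistency check: S_2/S_1 = 7·5 = 35 ≡ 2 = α_err ✓ (single-error assumption holds).
Step 4: error magnitude e = S_0/v_2 = S_0·∏_{j≠2}(α_2 − α_j) = 10·7 = 70 ≡ 4 (mod 11).
Step 5: correct position 2: c_2 = r_2 − e = 4 − 4 ≡ 0 (mod 11). Hence c = [1, 0, 10, 5, 3].
  Check: interpolating c through the α_i gives m(x) = 9 + 1·x (degree < 2) with m(α_i) = c_i for every i, so c is indeed a codeword.


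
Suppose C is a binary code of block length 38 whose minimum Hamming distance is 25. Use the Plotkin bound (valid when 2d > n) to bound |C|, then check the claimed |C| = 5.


Plotkin bound M ≤ 4; given |C| = 5 > bound (violated).

Check applicability: 2d = 50, n = 38.
2d − n = 12 > 0, so Plotkin applies.
Compute d/(2d−n) = 25/12 ≈ 2.0833.
⌊d/(2d−n)⌋ = 2.
Plotkin bound: M ≤ 2·2 = 4.
Given |C| = 5, check: VIOLATED.
This |C| is above the Plotkin bound, so no binary code with n = 38, d = 25 and 5 codewords exists.


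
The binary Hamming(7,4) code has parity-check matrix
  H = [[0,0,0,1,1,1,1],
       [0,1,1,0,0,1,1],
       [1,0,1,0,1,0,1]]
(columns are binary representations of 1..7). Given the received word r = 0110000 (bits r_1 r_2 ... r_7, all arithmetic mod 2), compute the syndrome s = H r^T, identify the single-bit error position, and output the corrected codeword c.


s = (0, 0, 1)^T, error position = 1, corrected codeword c = 1110000

Compute s = H r^T mod 2 one row at a time:
  s_1 = 0 + 0 + 0 + 0 = 0 ≡ 0 (mod 2).
  s_2 = 1 + 1 + 0 + 0 = 2 ≡ 0 (mod 2).
  s_3 = 0 + 1 + 0 + 0 = 1 ≡ 1 (mod 2).
s = (0, 0, 1)^T — this equals column 1 of H (binary 001), so error is at position 1.
Correct: flip bit 1 of r = 0110000 to get c = 1110000.


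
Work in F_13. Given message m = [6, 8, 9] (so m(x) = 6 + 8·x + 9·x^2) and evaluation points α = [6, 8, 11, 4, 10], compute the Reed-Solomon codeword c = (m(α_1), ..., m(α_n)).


c = [1, 9, 0, 0, 11]

Message polynomial: m(x) = 6 + 8·x + 9·x^2 (mod 13).
For each evaluation point α_i, compute m(α_i) mod 13:
  α_1 = 6: Horner steps 9 → 10 → 1, so m(6) = 1.
  α_2 = 8: Horner steps 9 → 2 → 9, so m(8) = 9.
  α_3 = 11: Horner steps 9 → 3 → 0, so m(11) = 0.
  α_4 = 4: Horner steps 9 → 5 → 0, so m(4) = 0.
  α_5 = 10: Horner steps 9 → 7 → 11, so m(10) = 11.
Codeword c = [1, 9, 0, 0, 11] ∈ F_13^5.


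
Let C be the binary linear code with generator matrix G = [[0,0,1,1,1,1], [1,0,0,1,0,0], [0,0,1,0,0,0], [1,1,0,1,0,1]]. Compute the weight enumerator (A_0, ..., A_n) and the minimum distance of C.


Weight distribution: A_0 = 1, A_1 = 1, A_2 = 2, A_3 = 6, A_4 = 5, A_5 = 1. Minimum distance d = 1.

Enumerate all 2^4 = 16 messages m ∈ F_2^4.
For each, compute codeword c = mG in F_2^6, then tally its weight.
  m = 0000 → c = 000000, weight = 0.
  m = 1000 → c = 001111, weight = 4.
  m = 0100 → c = 100100, weight = 2.
  m = 1100 → c = 101011, weight = 4.
  m = 0010 → c = 001000, weight = 1.
  m = 1010 → c = 000111, weight = 3.
  m = 0110 → c = 101100, weight = 3.
  m = 1110 → c = 100011, weight = 3.
  m = 0001 → c = 110101, weight = 4.
  m = 1001 → c = 111010, weight = 4.
  m = 0101 → c = 010001, weight = 2.
  m = 1101 → c = 011110, weight = 4.
  m = 0011 → c = 111101, weight = 5.
  m = 1011 → c = 110010, weight = 3.
  m = 0111 → c = 011001, weight = 3.
  m = 1111 → c = 010110, weight = 3.
Tally weights:
  weight 0: 1 codewords.
  weight 1: 1 codewords.
  weight 2: 2 codewords.
  weight 3: 6 codewords.
  weight 4: 5 codewords.
  weight 5: 1 codewords.
Minimum distance d = smallest w > 0 with A_w > 0 = 1.
Sanity: Σ A_w = 16 = 2^4 = 16 ✓.


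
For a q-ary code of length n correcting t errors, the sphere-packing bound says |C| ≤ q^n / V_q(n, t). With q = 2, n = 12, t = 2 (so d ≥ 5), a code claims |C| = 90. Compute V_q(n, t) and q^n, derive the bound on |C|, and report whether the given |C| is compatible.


V_q(n, t) = 79, q^n = 4096, Hamming bound = 51, |C| = 90 > bound (violated).

Step 1: Compute V_q(n, t) = Σ_{j=0}^2 C(n, j) (q−1)^j.
  j = 0: C(12,0)·(1)^0 = 1·1 = 1.
  j = 1: C(12,1)·(1)^1 = 12·1 = 12.
  j = 2: C(12,2)·(1)^2 = 66·1 = 66.
  V_q(n, t) = 1 + 12 + 66 = 79.
Step 2: q^n = 2^12 = 4096.
Step 3: Hamming bound ⌊q^n / V_q(n,t)⌋ = ⌊4096/79⌋ = 51.
Step 4: Compare |C| = 90 to 51: violated.
The claimed |C| lies above the Hamming bound, so no 2-ary code of length 12 with d ≥ 5 can have 90 codewords.


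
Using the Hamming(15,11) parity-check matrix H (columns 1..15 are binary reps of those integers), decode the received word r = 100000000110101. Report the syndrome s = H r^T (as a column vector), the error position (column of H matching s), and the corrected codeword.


s = (0, 0, 1, 0)^T, error position = 2, corrected codeword c = 110000000110101

Compute s = H r^T mod 2 one row at a time:
  s_1 = 0 + 0 + 1 + 1 + 0 + 1 + 0 + 1 = 4 ≡ 0 (mod 2).
  s_2 = 0 + 0 + 0 + 0 + 0 + 1 + 0 + 1 = 2 ≡ 0 (mod 2).
  s_3 = 0 + 0 + 0 + 0 + 1 + 1 + 0 + 1 = 3 ≡ 1 (mod 2).
  s_4 = 1 + 0 + 0 + 0 + 0 + 1 + 1 + 1 = 4 ≡ 0 (mod 2).
s = (0, 0, 1, 0)^T — this equals column 2 of H (binary 0010), so error is at position 2.
Correct: flip bit 2 of r = 100000000110101 to get c = 110000000110101.


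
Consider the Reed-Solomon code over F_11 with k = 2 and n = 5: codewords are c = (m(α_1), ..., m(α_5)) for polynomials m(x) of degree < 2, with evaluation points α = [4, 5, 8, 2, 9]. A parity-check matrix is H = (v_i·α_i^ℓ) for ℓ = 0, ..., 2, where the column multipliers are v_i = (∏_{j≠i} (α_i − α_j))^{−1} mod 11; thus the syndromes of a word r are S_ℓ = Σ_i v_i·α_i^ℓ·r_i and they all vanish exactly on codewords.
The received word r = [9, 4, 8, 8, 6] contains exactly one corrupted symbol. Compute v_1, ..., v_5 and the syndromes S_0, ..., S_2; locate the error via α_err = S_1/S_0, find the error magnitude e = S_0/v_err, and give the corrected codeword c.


S = (6, 4, 10), error at position 3, error magnitude e = 8, c = [9, 4, 0, 8, 6].

Step 1: column multipliers v_i = (∏_{j≠i}(α_i − α_j))^{−1} mod 11.
  i = 1 (α = 4): (4−5)(4−8)(4−2)(4−9) = (−1)·(−4)·2·(−5) = −40 ≡ 4, so v_1 = 4^{−1} = 3 (mod 11).
  i = 2 (α = 5): (5−4)(5−8)(5−2)(5−9) = 1·(−3)·3·(−4) = 36 ≡ 3, so v_2 = 3^{−1} = 4 (mod 11).
  i = 3 (α = 8): (8−4)(8−5)(8−2)(8−9) = 4·3·6·(−1) = −72 ≡ 5, so v_3 = 5^{−1} = 9 (mod 11).
  i = 4 (α = 2): (2−4)(2−5)(2−8)(2−9) = (−2)·(−3)·(−6)·(−7) = 252 ≡ 10, so v_4 = 10^{−1} = 10 (mod 11).
  i = 5 (α = 9): (9−4)(9−5)(9−8)(9−2) = 5·4·1·7 = 140 ≡ 8, so v_5 = 8^{−1} = 7 (mod 11).
  v = [3, 4, 9, 10, 7].
Step 2: syndromes of r = [9, 4, 8, 8, 6] (all sums mod 11).
  S_0 = Σ v_i r_i = 3·9 + 4·4 + 9·8 + 10·8 + 7·6 = 237 ≡ 6.
  S_1 = Σ v_i α_i r_i = 3·4·9 + 4·5·4 + 9·8·8 + 10·2·8 + 7·9·6 = 1302 ≡ 4.
  α_i^2 mod 11 = [5, 3, 9, 4, 4].
  S_2 = Σ v_i α_i^2 r_i = 3·5·9 + 4·3·4 + 9·9·8 + 10·4·8 + 7·4·6 = 1319 ≡ 10.
  S = (6, 4, 10) ≠ 0, so r is not a codeword (an error is present).
Step 3: locate the error. For a single error e at position i, S_ℓ = v_i·e·α_i^ℓ, so α_err = S_1/S_0.
  S_0^{−1} = 6^{−1} = 2 (mod 11), so α_err = 4·2 = 8 ≡ 8 = α_3. Error position i = 3.
  Consistency check: S_2/S_1 = 10·3 = 30 ≡ 8 = α_err ✓ (single-error assumption holds).
Step 4: error magnitude e = S_0/v_3 = S_0·∏_{j≠3}(α_3 − α_j) = 6·5 = 30 ≡ 8 (mod 11).
Step 5: correct position 3: c_3 = r_3 − e = 8 − 8 ≡ 0 (mod 11). Hence c = [9, 4, 0, 8, 6].
  Check: interpolating c through the α_i gives m(x) = 7 + 6·x (degree < 2) with m(α_i) = c_i for every i, so c is indeed a codeword.


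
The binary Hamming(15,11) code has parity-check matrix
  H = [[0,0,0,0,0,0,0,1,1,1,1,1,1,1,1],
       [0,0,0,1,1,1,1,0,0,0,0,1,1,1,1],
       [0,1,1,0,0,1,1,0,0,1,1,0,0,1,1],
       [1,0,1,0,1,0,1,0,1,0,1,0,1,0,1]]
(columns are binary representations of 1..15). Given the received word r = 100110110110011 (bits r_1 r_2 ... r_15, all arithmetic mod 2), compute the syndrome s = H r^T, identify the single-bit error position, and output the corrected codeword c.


s = (1, 1, 1, 1)^T, error position = 15, corrected codeword c = 100110110110010

Compute s = H r^T mod 2 one row at a time:
  s_1 = 1 + 0 + 1 + 1 + 0 + 0 + 1 + 1 = 5 ≡ 1 (mod 2).
  s_2 = 1 + 1 + 0 + 1 + 0 + 0 + 1 + 1 = 5 ≡ 1 (mod 2).
  s_3 = 0 + 0 + 0 + 1 + 1 + 1 + 1 + 1 = 5 ≡ 1 (mod 2).
  s_4 = 1 + 0 + 1 + 1 + 0 + 1 + 0 + 1 = 5 ≡ 1 (mod 2).
s = (1, 1, 1, 1)^T — this equals column 15 of H (binary 1111), so error is at position 15.
Correct: flip bit 15 of r = 100110110110011 to get c = 100110110110010.


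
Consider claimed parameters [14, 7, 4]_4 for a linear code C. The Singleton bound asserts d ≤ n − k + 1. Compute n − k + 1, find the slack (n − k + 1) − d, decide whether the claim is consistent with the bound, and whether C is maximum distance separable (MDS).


Singleton RHS = n − k + 1 = 8, slack = 4, bound satisfied, not MDS.

Singleton bound: d ≤ n − k + 1.
Here n = 14, k = 7, so n − k + 1 = 8.
Given d = 4, check d ≤ 8: YES.
Slack = (n − k + 1) − d = 4.
The code is NOT MDS (slack = 4 > 0).
Description: the claimed parameters are [14, 7, 4]_4; such a code would be non-MDS.


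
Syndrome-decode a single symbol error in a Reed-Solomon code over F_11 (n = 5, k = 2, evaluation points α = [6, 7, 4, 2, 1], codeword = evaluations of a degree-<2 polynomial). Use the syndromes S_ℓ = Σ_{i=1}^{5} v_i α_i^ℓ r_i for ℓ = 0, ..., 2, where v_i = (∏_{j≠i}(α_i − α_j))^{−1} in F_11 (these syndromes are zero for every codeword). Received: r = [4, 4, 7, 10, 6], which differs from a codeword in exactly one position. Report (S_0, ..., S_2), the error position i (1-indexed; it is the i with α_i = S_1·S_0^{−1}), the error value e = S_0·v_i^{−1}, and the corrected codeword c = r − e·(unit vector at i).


S = (9, 8, 1), error at position 2, error magnitude e = 7, c = [4, 8, 7, 10, 6].

Step 1: column multipliers v_i = (∏_{j≠i}(α_i − α_j))^{−1} mod 11.
  i = 1 (α = 6): (6−7)(6−4)(6−2)(6−1) = (−1)·2·4·5 = −40 ≡ 4, so v_1 = 4^{−1} = 3 (mod 11).
  i = 2 (α = 7): (7−6)(7−4)(7−2)(7−1) = 1·3·5·6 = 90 ≡ 2, so v_2 = 2^{−1} = 6 (mod 11).
  i = 3 (α = 4): (4−6)(4−7)(4−2)(4−1) = (−2)·(−3)·2·3 = 36 ≡ 3, so v_3 = 3^{−1} = 4 (mod 11).
  i = 4 (α = 2): (2−6)(2−7)(2−4)(2−1) = (−4)·(−5)·(−2)·1 = −40 ≡ 4, so v_4 = 4^{−1} = 3 (mod 11).
  i = 5 (α = 1): (1−6)(1−7)(1−4)(1−2) = (−5)·(−6)·(−3)·(−1) = 90 ≡ 2, so v_5 = 2^{−1} = 6 (mod 11).
  v = [3, 6, 4, 3, 6].
Step 2: syndromes of r = [4, 4, 7, 10, 6] (all sums mod 11).
  S_0 = Σ v_i r_i = 3·4 + 6·4 + 4·7 + 3·10 + 6·6 = 130 ≡ 9.
  S_1 = Σ v_i α_i r_i = 3·6·4 + 6·7·4 + 4·4·7 + 3·2·10 + 6·1·6 = 448 ≡ 8.
  α_i^2 mod 11 = [3, 5, 5, 4, 1].
  S_2 = Σ v_i α_i^2 r_i = 3·3·4 + 6·5·4 + 4·5·7 + 3·4·10 + 6·1·6 = 452 ≡ 1.
  S = (9, 8, 1) ≠ 0, so r is not a codeword (an error is present).
Step 3: locate the error. For a single error e at position i, S_ℓ = v_i·e·α_i^ℓ, so α_err = S_1/S_0.
  S_0^{−1} = 9^{−1} = 5 (mod 11), so α_err = 8·5 = 40 ≡ 7 = α_2. Error position i = 2.
  Consistency check: S_2/S_1 = 1·7 = 7 ≡ 7 = α_err ✓ (single-error assumption holds).
Step 4: error magnitude e = S_0/v_2 = S_0·∏_{j≠2}(α_2 − α_j) = 9·2 = 18 ≡ 7 (mod 11).
Step 5: correct position 2: c_2 = r_2 − e = 4 − 7 ≡ 8 (mod 11). Hence c = [4, 8, 7, 10, 6].
  Check: interpolating c through the α_i gives m(x) = 2 + 4·x (degree < 2) with m(α_i) = c_i for every i, so c is indeed a codeword.


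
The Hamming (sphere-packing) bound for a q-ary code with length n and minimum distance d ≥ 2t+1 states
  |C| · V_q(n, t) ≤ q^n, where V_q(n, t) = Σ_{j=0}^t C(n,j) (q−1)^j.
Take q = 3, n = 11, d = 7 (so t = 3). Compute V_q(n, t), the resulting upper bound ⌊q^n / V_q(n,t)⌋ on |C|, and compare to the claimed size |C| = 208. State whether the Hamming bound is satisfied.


V_q(n, t) = 1563, q^n = 177147, Hamming bound = 113, |C| = 208 > bound (violated).

Step 1: Compute V_q(n, t) = Σ_{j=0}^3 C(n, j) (q−1)^j.
  j = 0: C(11,0)·(2)^0 = 1·1 = 1.
  j = 1: C(11,1)·(2)^1 = 11·2 = 22.
  j = 2: C(11,2)·(2)^2 = 55·4 = 220.
  j = 3: C(11,3)·(2)^3 = 165·8 = 1320.
  V_q(n, t) = 1 + 22 + 220 + 1320 = 1563.
Step 2: q^n = 3^11 = 177147.
Step 3: Hamming bound ⌊q^n / V_q(n,t)⌋ = ⌊177147/1563⌋ = 113.
Step 4: Compare |C| = 208 to 113: violated.
The claimed |C| lies above the Hamming bound, so no 3-ary code of length 11 with d ≥ 7 can have 208 codewords.


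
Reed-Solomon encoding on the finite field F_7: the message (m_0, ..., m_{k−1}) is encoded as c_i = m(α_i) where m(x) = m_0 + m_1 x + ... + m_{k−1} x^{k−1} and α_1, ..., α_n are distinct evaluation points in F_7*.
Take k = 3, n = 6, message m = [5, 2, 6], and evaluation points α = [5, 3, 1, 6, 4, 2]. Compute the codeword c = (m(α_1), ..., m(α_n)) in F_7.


c = [4, 2, 6, 2, 4, 5]

Message polynomial: m(x) = 5 + 2·x + 6·x^2 (mod 7).
For each evaluation point α_i, compute m(α_i) mod 7:
  α_1 = 5: Horner steps 6 → 4 → 4, so m(5) = 4.
  α_2 = 3: Horner steps 6 → 6 → 2, so m(3) = 2.
  α_3 = 1: Horner steps 6 → 1 → 6, so m(1) = 6.
  α_4 = 6: Horner steps 6 → 3 → 2, so m(6) = 2.
  α_5 = 4: Horner steps 6 → 5 → 4, so m(4) = 4.
  α_6 = 2: Horner steps 6 → 0 → 5, so m(2) = 5.
Codeword c = [4, 2, 6, 2, 4, 5] ∈ F_7^6.


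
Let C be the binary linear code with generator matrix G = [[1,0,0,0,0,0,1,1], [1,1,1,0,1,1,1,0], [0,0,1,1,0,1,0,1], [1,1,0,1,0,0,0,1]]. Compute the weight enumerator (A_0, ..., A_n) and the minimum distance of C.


Weight distribution: A_0 = 1, A_2 = 1, A_3 = 4, A_4 = 3, A_5 = 4, A_6 = 3. Minimum distance d = 2.

Enumerate all 2^4 = 16 messages m ∈ F_2^4.
For each, compute codeword c = mG in F_2^8, then tally its weight.
  m = 0000 → c = 00000000, weight = 0.
  m = 1000 → c = 10000011, weight = 3.
  m = 0100 → c = 11101110, weight = 6.
  m = 1100 → c = 01101101, weight = 5.
  m = 0010 → c = 00110101, weight = 4.
  m = 1010 → c = 10110110, weight = 5.
  m = 0110 → c = 11011011, weight = 6.
  m = 1110 → c = 01011000, weight = 3.
  m = 0001 → c = 11010001, weight = 4.
  m = 1001 → c = 01010010, weight = 3.
  m = 0101 → c = 00111111, weight = 6.
  m = 1101 → c = 10111100, weight = 5.
  m = 0011 → c = 11100100, weight = 4.
  m = 1011 → c = 01100111, weight = 5.
  m = 0111 → c = 00001010, weight = 2.
  m = 1111 → c = 10001001, weight = 3.
Tally weights:
  weight 0: 1 codewords.
  weight 2: 1 codewords.
  weight 3: 4 codewords.
  weight 4: 3 codewords.
  weight 5: 4 codewords.
  weight 6: 3 codewords.
Minimum distance d = smallest w > 0 with A_w > 0 = 2.
Sanity: Σ A_w = 16 = 2^4 = 16 ✓.


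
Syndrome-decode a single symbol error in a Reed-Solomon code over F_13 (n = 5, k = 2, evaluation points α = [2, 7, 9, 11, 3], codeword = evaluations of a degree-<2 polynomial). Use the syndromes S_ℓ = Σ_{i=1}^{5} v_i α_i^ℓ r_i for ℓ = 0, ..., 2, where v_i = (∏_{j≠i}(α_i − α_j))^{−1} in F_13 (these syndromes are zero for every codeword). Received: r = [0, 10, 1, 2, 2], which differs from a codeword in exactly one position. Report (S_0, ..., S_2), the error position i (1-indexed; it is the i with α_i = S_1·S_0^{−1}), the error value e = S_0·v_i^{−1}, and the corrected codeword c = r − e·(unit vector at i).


S = (9, 8, 10), error at position 4, error magnitude e = 10, c = [0, 10, 1, 5, 2].

Step 1: column multipliers v_i = (∏_{j≠i}(α_i − α_j))^{−1} mod 13.
  i = 1 (α = 2): (2−7)(2−9)(2−11)(2−3) = (−5)·(−7)·(−9)·(−1) = 315 ≡ 3, so v_1 = 3^{−1} = 9 (mod 13).
  i = 2 (α = 7): (7−2)(7−9)(7−11)(7−3) = 5·(−2)·(−4)·4 = 160 ≡ 4, so v_2 = 4^{−1} = 10 (mod 13).
  i = 3 (α = 9): (9−2)(9−7)(9−11)(9−3) = 7·2·(−2)·6 = −168 ≡ 1, so v_3 = 1^{−1} = 1 (mod 13).
  i = 4 (α = 11): (11−2)(11−7)(11−9)(11−3) = 9·4·2·8 = 576 ≡ 4, so v_4 = 4^{−1} = 10 (mod 13).
  i = 5 (α = 3): (3−2)(3−7)(3−9)(3−11) = 1·(−4)·(−6)·(−8) = −192 ≡ 3, so v_5 = 3^{−1} = 9 (mod 13).
  v = [9, 10, 1, 10, 9].
Step 2: syndromes of r = [0, 10, 1, 2, 2] (all sums mod 13).
  S_0 = Σ v_i r_i = 9·0 + 10·10 + 1·1 + 10·2 + 9·2 = 139 ≡ 9.
  S_1 = Σ v_i α_i r_i = 9·2·0 + 10·7·10 + 1·9·1 + 10·11·2 + 9·3·2 = 983 ≡ 8.
  α_i^2 mod 13 = [4, 10, 3, 4, 9].
  S_2 = Σ v_i α_i^2 r_i = 9·4·0 + 10·10·10 + 1·3·1 + 10·4·2 + 9·9·2 = 1245 ≡ 10.
  S = (9, 8, 10) ≠ 0, so r is not a codeword (an error is present).
Step 3: locate the error. For a single error e at position i, S_ℓ = v_i·e·α_i^ℓ, so α_err = S_1/S_0.
  S_0^{−1} = 9^{−1} = 3 (mod 13), so α_err = 8·3 = 24 ≡ 11 = α_4. Error position i = 4.
  Consistency check: S_2/S_1 = 10·5 = 50 ≡ 11 = α_err ✓ (single-error assumption holds).
Step 4: error magnitude e = S_0/v_4 = S_0·∏_{j≠4}(α_4 − α_j) = 9·4 = 36 ≡ 10 (mod 13).
Step 5: correct position 4: c_4 = r_4 − e = 2 − 10 ≡ 5 (mod 13). Hence c = [0, 10, 1, 5, 2].
  Check: interpolating c through the α_i gives m(x) = 9 + 2·x (degree < 2) with m(α_i) = c_i for every i, so c is indeed a codeword.


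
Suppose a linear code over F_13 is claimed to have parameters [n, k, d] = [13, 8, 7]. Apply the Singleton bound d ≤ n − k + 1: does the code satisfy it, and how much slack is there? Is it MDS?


Singleton RHS = n − k + 1 = 6, slack = -1, bound violated (no such code; not MDS).

Singleton bound: d ≤ n − k + 1.
Here n = 13, k = 8, so n − k + 1 = 6.
Given d = 7, check d ≤ 6: NO.
Slack = (n − k + 1) − d = -1.
The slack is negative: d = 7 exceeds n − k + 1 = 6 by 1, so the Singleton bound is violated and no linear [13, 8, 7]_13 code can exist. In particular it is not MDS (MDS requires d = n − k + 1 exactly).
Description: the claimed parameters are [13, 8, 7]_13; such a code would be impossible (violates the Singleton bound).


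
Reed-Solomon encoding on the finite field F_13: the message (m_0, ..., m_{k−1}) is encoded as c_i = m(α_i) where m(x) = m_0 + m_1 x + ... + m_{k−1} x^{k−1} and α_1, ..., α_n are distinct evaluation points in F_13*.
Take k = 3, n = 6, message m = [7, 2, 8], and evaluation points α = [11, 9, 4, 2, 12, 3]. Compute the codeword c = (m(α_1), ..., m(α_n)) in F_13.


c = [9, 10, 0, 4, 0, 7]

Message polynomial: m(x) = 7 + 2·x + 8·x^2 (mod 13).
For each evaluation point α_i, compute m(α_i) mod 13:
  α_1 = 11: Horner steps 8 → 12 → 9, so m(11) = 9.
  α_2 = 9: Horner steps 8 → 9 → 10, so m(9) = 10.
  α_3 = 4: Horner steps 8 → 8 → 0, so m(4) = 0.
  α_4 = 2: Horner steps 8 → 5 → 4, so m(2) = 4.
  α_5 = 12: Horner steps 8 → 7 → 0, so m(12) = 0.
  α_6 = 3: Horner steps 8 → 0 → 7, so m(3) = 7.
Codeword c = [9, 10, 0, 4, 0, 7] ∈ F_13^6.


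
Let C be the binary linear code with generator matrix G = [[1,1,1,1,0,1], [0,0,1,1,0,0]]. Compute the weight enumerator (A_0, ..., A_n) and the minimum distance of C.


Weight distribution: A_0 = 1, A_2 = 1, A_3 = 1, A_5 = 1. Minimum distance d = 2.

Enumerate all 2^2 = 4 messages m ∈ F_2^2.
For each, compute codeword c = mG in F_2^6, then tally its weight.
  m = 00 → c = 000000, weight = 0.
  m = 10 → c = 111101, weight = 5.
  m = 01 → c = 001100, weight = 2.
  m = 11 → c = 110001, weight = 3.
Tally weights:
  weight 0: 1 codewords.
  weight 2: 1 codewords.
  weight 3: 1 codewords.
  weight 5: 1 codewords.
Minimum distance d = smallest w > 0 with A_w > 0 = 2.
Sanity: Σ A_w = 4 = 2^2 = 4 ✓.


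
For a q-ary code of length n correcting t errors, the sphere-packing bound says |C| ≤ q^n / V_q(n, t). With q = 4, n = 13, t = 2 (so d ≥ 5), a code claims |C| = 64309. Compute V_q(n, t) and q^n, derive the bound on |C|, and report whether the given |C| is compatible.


V_q(n, t) = 742, q^n = 67108864, Hamming bound = 90443, |C| = 64309 ≤ bound (satisfied).

Step 1: Compute V_q(n, t) = Σ_{j=0}^2 C(n, j) (q−1)^j.
  j = 0: C(13,0)·(3)^0 = 1·1 = 1.
  j = 1: C(13,1)·(3)^1 = 13·3 = 39.
  j = 2: C(13,2)·(3)^2 = 78·9 = 702.
  V_q(n, t) = 1 + 39 + 702 = 742.
Step 2: q^n = 4^13 = 67108864.
Step 3: Hamming bound ⌊q^n / V_q(n,t)⌋ = ⌊67108864/742⌋ = 90443.
Step 4: Compare |C| = 64309 to 90443: satisfied.
The claimed |C| lies below the Hamming bound.


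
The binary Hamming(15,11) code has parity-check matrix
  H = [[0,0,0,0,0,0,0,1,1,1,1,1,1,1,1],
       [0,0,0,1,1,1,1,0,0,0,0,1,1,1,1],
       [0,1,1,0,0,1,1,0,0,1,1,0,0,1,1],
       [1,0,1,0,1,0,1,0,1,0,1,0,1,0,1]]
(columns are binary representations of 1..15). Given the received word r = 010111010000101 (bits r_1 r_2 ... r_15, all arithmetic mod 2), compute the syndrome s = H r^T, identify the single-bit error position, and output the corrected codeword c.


s = (1, 1, 1, 1)^T, error position = 15, corrected codeword c = 010111010000100

Compute s = H r^T mod 2 one row at a time:
  s_1 = 1 + 0 + 0 + 0 + 0 + 1 + 0 + 1 = 3 ≡ 1 (mod 2).
  s_2 = 1 + 1 + 1 + 0 + 0 + 1 + 0 + 1 = 5 ≡ 1 (mod 2).
  s_3 = 1 + 0 + 1 + 0 + 0 + 0 + 0 + 1 = 3 ≡ 1 (mod 2).
  s_4 = 0 + 0 + 1 + 0 + 0 + 0 + 1 + 1 = 3 ≡ 1 (mod 2).
s = (1, 1, 1, 1)^T — this equals column 15 of H (binary 1111), so error is at position 15.
Correct: flip bit 15 of r = 010111010000101 to get c = 010111010000100.


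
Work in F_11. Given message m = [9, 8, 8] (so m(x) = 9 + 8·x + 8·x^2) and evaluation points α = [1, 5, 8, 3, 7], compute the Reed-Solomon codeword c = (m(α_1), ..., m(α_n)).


c = [3, 7, 2, 6, 6]

Message polynomial: m(x) = 9 + 8·x + 8·x^2 (mod 11).
For each evaluation point α_i, compute m(α_i) mod 11:
  α_1 = 1: Horner steps 8 → 5 → 3, so m(1) = 3.
  α_2 = 5: Horner steps 8 → 4 → 7, so m(5) = 7.
  α_3 = 8: Horner steps 8 → 6 → 2, so m(8) = 2.
  α_4 = 3: Horner steps 8 → 10 → 6, so m(3) = 6.
  α_5 = 7: Horner steps 8 → 9 → 6, so m(7) = 6.
Codeword c = [3, 7, 2, 6, 6] ∈ F_11^5.


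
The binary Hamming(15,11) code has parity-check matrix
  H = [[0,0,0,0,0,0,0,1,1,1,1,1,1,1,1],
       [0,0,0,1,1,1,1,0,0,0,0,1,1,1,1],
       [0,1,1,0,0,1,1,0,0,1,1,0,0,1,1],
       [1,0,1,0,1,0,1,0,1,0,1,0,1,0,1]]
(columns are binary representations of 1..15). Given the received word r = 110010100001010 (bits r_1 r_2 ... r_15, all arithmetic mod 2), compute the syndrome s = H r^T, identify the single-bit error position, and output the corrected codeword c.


s = (0, 0, 1, 1)^T, error position = 3, corrected codeword c = 111010100001010

Compute s = H r^T mod 2 one row at a time:
  s_1 = 0 + 0 + 0 + 0 + 1 + 0 + 1 + 0 = 2 ≡ 0 (mod 2).
  s_2 = 0 + 1 + 0 + 1 + 1 + 0 + 1 + 0 = 4 ≡ 0 (mod 2).
  s_3 = 1 + 0 + 0 + 1 + 0 + 0 + 1 + 0 = 3 ≡ 1 (mod 2).
  s_4 = 1 + 0 + 1 + 1 + 0 + 0 + 0 + 0 = 3 ≡ 1 (mod 2).
s = (0, 0, 1, 1)^T — this equals column 3 of H (binary 0011), so error is at position 3.
Correct: flip bit 3 of r = 110010100001010 to get c = 111010100001010.


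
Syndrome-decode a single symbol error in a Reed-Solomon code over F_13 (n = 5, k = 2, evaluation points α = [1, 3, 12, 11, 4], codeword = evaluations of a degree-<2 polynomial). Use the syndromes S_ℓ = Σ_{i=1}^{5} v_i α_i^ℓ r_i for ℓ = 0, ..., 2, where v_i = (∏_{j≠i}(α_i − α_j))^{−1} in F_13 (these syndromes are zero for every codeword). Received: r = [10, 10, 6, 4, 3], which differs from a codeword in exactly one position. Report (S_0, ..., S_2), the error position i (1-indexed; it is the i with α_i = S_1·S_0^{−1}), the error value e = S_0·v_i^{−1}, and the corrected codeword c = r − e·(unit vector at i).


S = (4, 12, 10), error at position 2, error magnitude e = 9, c = [10, 1, 6, 4, 3].

Step 1: column multipliers v_i = (∏_{j≠i}(α_i − α_j))^{−1} mod 13.
  i = 1 (α = 1): (1−3)(1−12)(1−11)(1−4) = (−2)·(−11)·(−10)·(−3) = 660 ≡ 10, so v_1 = 10^{−1} = 4 (mod 13).
  i = 2 (α = 3): (3−1)(3−12)(3−11)(3−4) = 2·(−9)·(−8)·(−1) = −144 ≡ 12, so v_2 = 12^{−1} = 12 (mod 13).
  i = 3 (α = 12): (12−1)(12−3)(12−11)(12−4) = 11·9·1·8 = 792 ≡ 12, so v_3 = 12^{−1} = 12 (mod 13).
  i = 4 (α = 11): (11−1)(11−3)(11−12)(11−4) = 10·8·(−1)·7 = −560 ≡ 12, so v_4 = 12^{−1} = 12 (mod 13).
  i = 5 (α = 4): (4−1)(4−3)(4−12)(4−11) = 3·1·(−8)·(−7) = 168 ≡ 12, so v_5 = 12^{−1} = 12 (mod 13).
  v = [4, 12, 12, 12, 12].
Step 2: syndromes of r = [10, 10, 6, 4, 3] (all sums mod 13).
  S_0 = Σ v_i r_i = 4·10 + 12·10 + 12·6 + 12·4 + 12·3 = 316 ≡ 4.
  S_1 = Σ v_i α_i r_i = 4·1·10 + 12·3·10 + 12·12·6 + 12·11·4 + 12·4·3 = 1936 ≡ 12.
  α_i^2 mod 13 = [1, 9, 1, 4, 3].
  S_2 = Σ v_i α_i^2 r_i = 4·1·10 + 12·9·10 + 12·1·6 + 12·4·4 + 12·3·3 = 1492 ≡ 10.
  S = (4, 12, 10) ≠ 0, so r is not a codeword (an error is present).
Step 3: locate the error. For a single error e at position i, S_ℓ = v_i·e·α_i^ℓ, so α_err = S_1/S_0.
  S_0^{−1} = 4^{−1} = 10 (mod 13), so α_err = 12·10 = 120 ≡ 3 = α_2. Error position i = 2.
  Consistency check: S_2/S_1 = 10·12 = 120 ≡ 3 = α_err ✓ (single-error assumption holds).
Step 4: error magnitude e = S_0/v_2 = S_0·∏_{j≠2}(α_2 − α_j) = 4·12 = 48 ≡ 9 (mod 13).
Step 5: correct position 2: c_2 = r_2 − e = 10 − 9 ≡ 1 (mod 13). Hence c = [10, 1, 6, 4, 3].
  Check: interpolating c through the α_i gives m(x) = 8 + 2·x (degree < 2) with m(α_i) = c_i for every i, so c is indeed a codeword.


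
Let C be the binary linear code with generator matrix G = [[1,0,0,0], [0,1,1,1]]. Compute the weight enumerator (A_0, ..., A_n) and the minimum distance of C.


Weight distribution: A_0 = 1, A_1 = 1, A_3 = 1, A_4 = 1. Minimum distance d = 1.

Enumerate all 2^2 = 4 messages m ∈ F_2^2.
For each, compute codeword c = mG in F_2^4, then tally its weight.
  m = 00 → c = 0000, weight = 0.
  m = 10 → c = 1000, weight = 1.
  m = 01 → c = 0111, weight = 3.
  m = 11 → c = 1111, weight = 4.
Tally weights:
  weight 0: 1 codewords.
  weight 1: 1 codewords.
  weight 3: 1 codewords.
  weight 4: 1 codewords.
Minimum distance d = smallest w > 0 with A_w > 0 = 1.
Sanity: Σ A_w = 4 = 2^2 = 4 ✓.


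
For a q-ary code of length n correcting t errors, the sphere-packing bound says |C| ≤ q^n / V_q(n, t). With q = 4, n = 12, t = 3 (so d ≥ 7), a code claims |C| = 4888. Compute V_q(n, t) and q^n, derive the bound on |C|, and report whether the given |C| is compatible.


V_q(n, t) = 6571, q^n = 16777216, Hamming bound = 2553, |C| = 4888 > bound (violated).

Step 1: Compute V_q(n, t) = Σ_{j=0}^3 C(n, j) (q−1)^j.
  j = 0: C(12,0)·(3)^0 = 1·1 = 1.
  j = 1: C(12,1)·(3)^1 = 12·3 = 36.
  j = 2: C(12,2)·(3)^2 = 66·9 = 594.
  j = 3: C(12,3)·(3)^3 = 220·27 = 5940.
  V_q(n, t) = 1 + 36 + 594 + 5940 = 6571.
Step 2: q^n = 4^12 = 16777216.
Step 3: Hamming bound ⌊q^n / V_q(n,t)⌋ = ⌊16777216/6571⌋ = 2553.
Step 4: Compare |C| = 4888 to 2553: violated.
The claimed |C| lies above the Hamming bound, so no 4-ary code of length 12 with d ≥ 7 can have 4888 codewords.


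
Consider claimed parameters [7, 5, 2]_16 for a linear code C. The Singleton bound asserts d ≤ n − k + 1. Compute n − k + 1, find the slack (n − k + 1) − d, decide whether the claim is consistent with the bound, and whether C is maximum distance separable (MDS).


Singleton RHS = n − k + 1 = 3, slack = 1, bound satisfied, not MDS.

Singleton bound: d ≤ n − k + 1.
Here n = 7, k = 5, so n − k + 1 = 3.
Given d = 2, check d ≤ 3: YES.
Slack = (n − k + 1) − d = 1.
The code is NOT MDS (slack = 1 > 0).
Description: the claimed parameters are [7, 5, 2]_16; such a code would be non-MDS.


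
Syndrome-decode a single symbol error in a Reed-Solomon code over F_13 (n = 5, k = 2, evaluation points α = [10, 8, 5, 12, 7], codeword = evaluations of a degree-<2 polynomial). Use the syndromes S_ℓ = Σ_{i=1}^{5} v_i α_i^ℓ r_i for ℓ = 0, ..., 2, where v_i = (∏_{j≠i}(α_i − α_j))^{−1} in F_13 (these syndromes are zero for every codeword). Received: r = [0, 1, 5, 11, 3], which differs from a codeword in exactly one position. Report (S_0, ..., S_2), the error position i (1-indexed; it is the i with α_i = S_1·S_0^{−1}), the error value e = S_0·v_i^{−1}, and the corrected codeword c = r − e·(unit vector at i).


S = (7, 4, 6), error at position 2, error magnitude e = 12, c = [0, 2, 5, 11, 3].

Step 1: column multipliers v_i = (∏_{j≠i}(α_i − α_j))^{−1} mod 13.
  i = 1 (α = 10): (10−8)(10−5)(10−12)(10−7) = 2·5·(−2)·3 = −60 ≡ 5, so v_1 = 5^{−1} = 8 (mod 13).
  i = 2 (α = 8): (8−10)(8−5)(8−12)(8−7) = (−2)·3·(−4)·1 = 24 ≡ 11, so v_2 = 11^{−1} = 6 (mod 13).
  i = 3 (α = 5): (5−10)(5−8)(5−12)(5−7) = (−5)·(−3)·(−7)·(−2) = 210 ≡ 2, so v_3 = 2^{−1} = 7 (mod 13).
  i = 4 (α = 12): (12−10)(12−8)(12−5)(12−7) = 2·4·7·5 = 280 ≡ 7, so v_4 = 7^{−1} = 2 (mod 13).
  i = 5 (α = 7): (7−10)(7−8)(7−5)(7−12) = (−3)·(−1)·2·(−5) = −30 ≡ 9, so v_5 = 9^{−1} = 3 (mod 13).
  v = [8, 6, 7, 2, 3].
Step 2: syndromes of r = [0, 1, 5, 11, 3] (all sums mod 13).
  S_0 = Σ v_i r_i = 8·0 + 6·1 + 7·5 + 2·11 + 3·3 = 72 ≡ 7.
  S_1 = Σ v_i α_i r_i = 8·10·0 + 6·8·1 + 7·5·5 + 2·12·11 + 3·7·3 = 550 ≡ 4.
  α_i^2 mod 13 = [9, 12, 12, 1, 10].
  S_2 = Σ v_i α_i^2 r_i = 8·9·0 + 6·12·1 + 7·12·5 + 2·1·11 + 3·10·3 = 604 ≡ 6.
  S = (7, 4, 6) ≠ 0, so r is not a codeword (an error is present).
Step 3: locate the error. For a single error e at position i, S_ℓ = v_i·e·α_i^ℓ, so α_err = S_1/S_0.
  S_0^{−1} = 7^{−1} = 2 (mod 13), so α_err = 4·2 = 8 ≡ 8 = α_2. Error position i = 2.
  Consistency check: S_2/S_1 = 6·10 = 60 ≡ 8 = α_err ✓ (single-error assumption holds).
Step 4: error magnitude e = S_0/v_2 = S_0·∏_{j≠2}(α_2 − α_j) = 7·11 = 77 ≡ 12 (mod 13).
Step 5: correct position 2: c_2 = r_2 − e = 1 − 12 ≡ 2 (mod 13). Hence c = [0, 2, 5, 11, 3].
  Check: interpolating c through the α_i gives m(x) = 10 + 12·x (degree < 2) with m(α_i) = c_i for every i, so c is indeed a codeword.


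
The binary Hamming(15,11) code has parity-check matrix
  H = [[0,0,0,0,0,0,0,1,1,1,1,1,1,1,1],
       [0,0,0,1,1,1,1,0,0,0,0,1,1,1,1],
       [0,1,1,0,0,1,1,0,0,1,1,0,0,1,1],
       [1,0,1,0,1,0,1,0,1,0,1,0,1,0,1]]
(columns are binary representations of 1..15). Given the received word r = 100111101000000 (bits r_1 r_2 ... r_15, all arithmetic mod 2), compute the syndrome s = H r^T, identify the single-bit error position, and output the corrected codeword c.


s = (1, 0, 0, 0)^T, error position = 8, corrected codeword c = 100111111000000

Compute s = H r^T mod 2 one row at a time:
  s_1 = 0 + 1 + 0 + 0 + 0 + 0 + 0 + 0 = 1 ≡ 1 (mod 2).
  s_2 = 1 + 1 + 1 + 1 + 0 + 0 + 0 + 0 = 4 ≡ 0 (mod 2).
  s_3 = 0 + 0 + 1 + 1 + 0 + 0 + 0 + 0 = 2 ≡ 0 (mod 2).
  s_4 = 1 + 0 + 1 + 1 + 1 + 0 + 0 + 0 = 4 ≡ 0 (mod 2).
s = (1, 0, 0, 0)^T — this equals column 8 of H (binary 1000), so error is at position 8.
Correct: flip bit 8 of r = 100111101000000 to get c = 100111111000000.


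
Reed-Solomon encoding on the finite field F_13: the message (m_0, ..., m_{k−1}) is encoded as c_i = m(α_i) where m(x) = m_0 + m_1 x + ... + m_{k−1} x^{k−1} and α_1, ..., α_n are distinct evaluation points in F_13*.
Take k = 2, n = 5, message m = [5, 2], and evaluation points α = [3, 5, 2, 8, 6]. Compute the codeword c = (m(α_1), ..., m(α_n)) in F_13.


c = [11, 2, 9, 8, 4]

Message polynomial: m(x) = 5 + 2·x (mod 13).
For each evaluation point α_i, compute m(α_i) mod 13:
  α_1 = 3: Horner steps 2 → 11, so m(3) = 11.
  α_2 = 5: Horner steps 2 → 2, so m(5) = 2.
  α_3 = 2: Horner steps 2 → 9, so m(2) = 9.
  α_4 = 8: Horner steps 2 → 8, so m(8) = 8.
  α_5 = 6: Horner steps 2 → 4, so m(6) = 4.
Codeword c = [11, 2, 9, 8, 4] ∈ F_13^5.


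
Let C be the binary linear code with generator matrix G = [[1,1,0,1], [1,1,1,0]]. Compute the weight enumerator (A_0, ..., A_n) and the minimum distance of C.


Weight distribution: A_0 = 1, A_2 = 1, A_3 = 2. Minimum distance d = 2.

Enumerate all 2^2 = 4 messages m ∈ F_2^2.
For each, compute codeword c = mG in F_2^4, then tally its weight.
  m = 00 → c = 0000, weight = 0.
  m = 10 → c = 1101, weight = 3.
  m = 01 → c = 1110, weight = 3.
  m = 11 → c = 0011, weight = 2.
Tally weights:
  weight 0: 1 codewords.
  weight 2: 1 codewords.
  weight 3: 2 codewords.
Minimum distance d = smallest w > 0 with A_w > 0 = 2.
Sanity: Σ A_w = 4 = 2^2 = 4 ✓.


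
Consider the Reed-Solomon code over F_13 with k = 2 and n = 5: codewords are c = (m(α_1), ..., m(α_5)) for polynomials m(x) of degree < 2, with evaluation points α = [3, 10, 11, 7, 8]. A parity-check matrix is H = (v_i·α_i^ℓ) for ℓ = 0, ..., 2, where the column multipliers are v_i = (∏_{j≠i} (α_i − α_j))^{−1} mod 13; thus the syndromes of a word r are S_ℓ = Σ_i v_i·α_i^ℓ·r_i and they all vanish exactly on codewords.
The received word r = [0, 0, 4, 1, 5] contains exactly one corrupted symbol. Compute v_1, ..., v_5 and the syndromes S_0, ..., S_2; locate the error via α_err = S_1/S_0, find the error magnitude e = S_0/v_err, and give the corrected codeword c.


S = (1, 3, 9), error at position 1, error magnitude e = 2, c = [11, 0, 4, 1, 5].

Step 1: column multipliers v_i = (∏_{j≠i}(α_i − α_j))^{−1} mod 13.
  i = 1 (α = 3): (3−10)(3−11)(3−7)(3−8) = (−7)·(−8)·(−4)·(−5) = 1120 ≡ 2, so v_1 = 2^{−1} = 7 (mod 13).
  i = 2 (α = 10): (10−3)(10−11)(10−7)(10−8) = 7·(−1)·3·2 = −42 ≡ 10, so v_2 = 10^{−1} = 4 (mod 13).
  i = 3 (α = 11): (11−3)(11−10)(11−7)(11−8) = 8·1·4·3 = 96 ≡ 5, so v_3 = 5^{−1} = 8 (mod 13).
  i = 4 (α = 7): (7−3)(7−10)(7−11)(7−8) = 4·(−3)·(−4)·(−1) = −48 ≡ 4, so v_4 = 4^{−1} = 10 (mod 13).
  i = 5 (α = 8): (8−3)(8−10)(8−11)(8−7) = 5·(−2)·(−3)·1 = 30 ≡ 4, so v_5 = 4^{−1} = 10 (mod 13).
  v = [7, 4, 8, 10, 10].
Step 2: syndromes of r = [0, 0, 4, 1, 5] (all sums mod 13).
  S_0 = Σ v_i r_i = 7·0 + 4·0 + 8·4 + 10·1 + 10·5 = 92 ≡ 1.
  S_1 = Σ v_i α_i r_i = 7·3·0 + 4·10·0 + 8·11·4 + 10·7·1 + 10·8·5 = 822 ≡ 3.
  α_i^2 mod 13 = [9, 9, 4, 10, 12].
  S_2 = Σ v_i α_i^2 r_i = 7·9·0 + 4·9·0 + 8·4·4 + 10·10·1 + 10·12·5 = 828 ≡ 9.
  S = (1, 3, 9) ≠ 0, so r is not a codeword (an error is present).
Step 3: locate the error. For a single error e at position i, S_ℓ = v_i·e·α_i^ℓ, so α_err = S_1/S_0.
  S_0^{−1} = 1^{−1} = 1 (mod 13), so α_err = 3·1 = 3 ≡ 3 = α_1. Error position i = 1.
  Consistency check: S_2/S_1 = 9·9 = 81 ≡ 3 = α_err ✓ (single-error assumption holds).
Step 4: error magnitude e = S_0/v_1 = S_0·∏_{j≠1}(α_1 − α_j) = 1·2 = 2 ≡ 2 (mod 13).
Step 5: correct position 1: c_1 = r_1 − e = 0 − 2 ≡ 11 (mod 13). Hence c = [11, 0, 4, 1, 5].
  Check: interpolating c through the α_i gives m(x) = 12 + 4·x (degree < 2) with m(α_i) = c_i for every i, so c is indeed a codeword.
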